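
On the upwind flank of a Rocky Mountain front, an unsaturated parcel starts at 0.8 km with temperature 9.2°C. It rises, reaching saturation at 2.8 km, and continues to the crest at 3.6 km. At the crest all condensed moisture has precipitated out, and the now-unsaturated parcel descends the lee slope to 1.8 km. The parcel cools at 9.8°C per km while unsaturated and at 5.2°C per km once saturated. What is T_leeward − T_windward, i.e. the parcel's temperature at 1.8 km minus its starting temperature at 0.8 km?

800–2800 m, dry: Δz = 2 km ⇒ ΔT = -19.6°C; T = -10.4°C
2800–3600 m, saturated: Δz = 0.8 km ⇒ ΔT = -4.16°C; T = -14.56°C
3600–1800 m, dry descent: Δz = 1.8 km ⇒ ΔT = +17.64°C; T = 3.08°C
Net change vs windward start: 3.08 − 9.2 = -6.12°C

-6.12°C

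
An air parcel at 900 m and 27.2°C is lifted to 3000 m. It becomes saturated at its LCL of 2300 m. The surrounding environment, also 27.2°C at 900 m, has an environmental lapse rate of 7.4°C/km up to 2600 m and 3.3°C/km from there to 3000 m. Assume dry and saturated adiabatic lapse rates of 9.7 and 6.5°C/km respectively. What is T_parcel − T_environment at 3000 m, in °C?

Parcel:
  Dry to 2300 m: -9.7 × 1.4 km = -13.58°C, so T = 13.62°C.
  Saturated to 3000 m: -6.5 × 0.7 km = -4.55°C, so T = 9.07°C.
Environment:
  Environment, lower layer to 2600 m: -7.4 × 1.7 km = -12.58°C, so T = 14.62°C.
  Environment, upper layer to 3000 m: -3.3 × 0.4 km = -1.32°C, so T = 13.3°C.
T_parcel − T_env = 9.07 − 13.3 = -4.23°C

-4.23°C (parcel cooler than environment)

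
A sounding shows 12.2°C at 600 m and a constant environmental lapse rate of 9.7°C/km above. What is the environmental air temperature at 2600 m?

600–2600 m, environmental: Δz = 2 km ⇒ ΔT = -19.4°C; T = -7.2°C

-7.2°C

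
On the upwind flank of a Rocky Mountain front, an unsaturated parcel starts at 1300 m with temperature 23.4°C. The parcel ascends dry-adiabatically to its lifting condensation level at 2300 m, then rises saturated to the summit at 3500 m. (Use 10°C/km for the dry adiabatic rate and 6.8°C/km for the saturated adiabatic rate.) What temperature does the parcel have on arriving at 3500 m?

5.24°C

1300 → 2300 m (dry, 10°C/km): ΔT = -10 × 1 = -10°C → T = 13.4°C
2300 → 3500 m (saturated, 6.8°C/km): ΔT = -6.8 × 1.2 = -8.16°C → T = 5.24°C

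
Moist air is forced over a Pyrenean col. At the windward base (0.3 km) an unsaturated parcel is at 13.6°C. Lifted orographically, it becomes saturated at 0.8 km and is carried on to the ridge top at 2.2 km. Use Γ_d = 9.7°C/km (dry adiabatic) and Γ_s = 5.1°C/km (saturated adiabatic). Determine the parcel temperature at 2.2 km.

300 → 800 m (dry, 9.7°C/km): ΔT = -9.7 × 0.5 = -4.85°C → T = 8.75°C
800 → 2200 m (saturated, 5.1°C/km): ΔT = -5.1 × 1.4 = -7.14°C → T = 1.61°C

1.61°C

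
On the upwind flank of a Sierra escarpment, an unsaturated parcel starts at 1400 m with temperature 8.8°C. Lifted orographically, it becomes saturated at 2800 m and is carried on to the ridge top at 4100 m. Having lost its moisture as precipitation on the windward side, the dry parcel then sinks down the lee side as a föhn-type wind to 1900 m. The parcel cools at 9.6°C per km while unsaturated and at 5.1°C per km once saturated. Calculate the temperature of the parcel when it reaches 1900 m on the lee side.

From 1400 m to 2800 m (dry): cools by 9.6 × 1.4 = 13.44°C, giving -4.64°C.
From 2800 m to 4100 m (saturated): cools by 5.1 × 1.3 = 6.63°C, giving -11.27°C.
From 4100 m to 1900 m (dry descent): warms by 9.6 × 2.2 = 21.12°C, giving 9.85°C.

9.85°C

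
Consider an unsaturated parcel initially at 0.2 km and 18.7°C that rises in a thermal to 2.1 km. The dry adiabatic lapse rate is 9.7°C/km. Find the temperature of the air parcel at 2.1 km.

0.27°C

Dry adiabatic to 2100 m: -9.7 × 1.9 km = -18.43°C, so T = 0.27°C.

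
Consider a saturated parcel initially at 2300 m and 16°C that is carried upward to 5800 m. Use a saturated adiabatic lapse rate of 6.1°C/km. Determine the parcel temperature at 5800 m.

-5.35°C

From 2300 m to 5800 m (saturated adiabatic): cools by 6.1 × 3.5 = 21.35°C, giving -5.35°C.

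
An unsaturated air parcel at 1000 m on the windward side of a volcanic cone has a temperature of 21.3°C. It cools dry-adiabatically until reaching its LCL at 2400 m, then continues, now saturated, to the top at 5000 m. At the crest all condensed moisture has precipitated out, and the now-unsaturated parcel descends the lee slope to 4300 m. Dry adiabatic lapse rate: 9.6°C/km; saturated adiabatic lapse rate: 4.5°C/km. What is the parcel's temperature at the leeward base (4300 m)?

2.88°C

1000 → 2400 m (dry, 9.6°C/km): ΔT = -9.6 × 1.4 = -13.44°C → T = 7.86°C
2400 → 5000 m (saturated, 4.5°C/km): ΔT = -4.5 × 2.6 = -11.7°C → T = -3.84°C
5000 → 4300 m (dry descent, 9.6°C/km): ΔT = +9.6 × 0.7 = +6.72°C → T = 2.88°C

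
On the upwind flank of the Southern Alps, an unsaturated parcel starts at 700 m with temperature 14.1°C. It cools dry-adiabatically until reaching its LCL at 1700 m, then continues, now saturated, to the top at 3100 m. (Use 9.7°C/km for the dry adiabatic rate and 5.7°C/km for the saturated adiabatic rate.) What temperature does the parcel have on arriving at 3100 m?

-3.58°C

From 700 m to 1700 m (dry): cools by 9.7 × 1 = 9.7°C, giving 4.4°C.
From 1700 m to 3100 m (saturated): cools by 5.7 × 1.4 = 7.98°C, giving -3.58°C.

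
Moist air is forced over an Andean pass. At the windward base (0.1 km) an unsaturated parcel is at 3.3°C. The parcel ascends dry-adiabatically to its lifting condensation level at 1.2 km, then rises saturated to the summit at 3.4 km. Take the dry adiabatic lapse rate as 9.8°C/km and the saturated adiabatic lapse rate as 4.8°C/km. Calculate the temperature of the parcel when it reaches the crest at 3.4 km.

From 100 m to 1200 m (dry): cools by 9.8 × 1.1 = 10.78°C, giving -7.48°C.
From 1200 m to 3400 m (saturated): cools by 4.8 × 2.2 = 10.56°C, giving -18.04°C.

-18.04°C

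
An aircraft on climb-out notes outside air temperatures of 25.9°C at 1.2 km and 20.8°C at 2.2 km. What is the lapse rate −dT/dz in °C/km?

5.1°C/km

Γ = −ΔT/Δz = (25.9 − 20.8) / (2200 − 1200) m
  = 5.1°C / 1 km = 5.1°C/km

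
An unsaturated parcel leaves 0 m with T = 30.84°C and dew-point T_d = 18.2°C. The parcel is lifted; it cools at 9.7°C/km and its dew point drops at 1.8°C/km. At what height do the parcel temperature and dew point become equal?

T and T_d converge at 9.7 − 1.8 = 7.9°C per km
Height above start = (30.84 − 18.2) / 7.9 = 1.6 km
LCL altitude = 0 m + 1600 m = 1600 m

1600 m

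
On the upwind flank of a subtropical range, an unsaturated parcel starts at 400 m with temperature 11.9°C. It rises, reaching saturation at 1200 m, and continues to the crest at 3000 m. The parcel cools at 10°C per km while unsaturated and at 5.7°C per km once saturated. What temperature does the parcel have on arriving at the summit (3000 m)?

400 → 1200 m (dry, 10°C/km): ΔT = -10 × 0.8 = -8°C → T = 3.9°C
1200 → 3000 m (saturated, 5.7°C/km): ΔT = -5.7 × 1.8 = -10.26°C → T = -6.36°C

-6.36°C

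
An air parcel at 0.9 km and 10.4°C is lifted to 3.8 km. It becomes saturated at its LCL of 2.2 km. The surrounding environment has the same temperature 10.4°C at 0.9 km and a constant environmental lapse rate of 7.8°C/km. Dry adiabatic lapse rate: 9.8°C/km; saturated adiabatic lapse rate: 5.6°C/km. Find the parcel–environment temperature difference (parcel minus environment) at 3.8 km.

Parcel:
  From 900 m to 2200 m (dry): cools by 9.8 × 1.3 = 12.74°C, giving -2.34°C.
  From 2200 m to 3800 m (saturated): cools by 5.6 × 1.6 = 8.96°C, giving -11.3°C.
Environment:
  From 900 m to 3800 m (environment): cools by 7.8 × 2.9 = 22.62°C, giving -12.22°C.
T_parcel − T_env = -11.3 − (-12.22) = +0.92°C

+0.92°C (parcel warmer than environment)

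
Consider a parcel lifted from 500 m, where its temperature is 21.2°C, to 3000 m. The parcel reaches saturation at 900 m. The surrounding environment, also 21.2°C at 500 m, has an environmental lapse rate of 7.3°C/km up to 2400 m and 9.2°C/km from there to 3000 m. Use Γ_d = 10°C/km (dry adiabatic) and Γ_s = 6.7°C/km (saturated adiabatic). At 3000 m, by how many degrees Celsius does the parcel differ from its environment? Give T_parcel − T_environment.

Parcel:
  Dry to 900 m: -10 × 0.4 km = -4°C, so T = 17.2°C.
  Saturated to 3000 m: -6.7 × 2.1 km = -14.07°C, so T = 3.13°C.
Environment:
  Environment, lower layer to 2400 m: -7.3 × 1.9 km = -13.87°C, so T = 7.33°C.
  Environment, upper layer to 3000 m: -9.2 × 0.6 km = -5.52°C, so T = 1.81°C.
T_parcel − T_env = 3.13 − 1.81 = +1.32°C

+1.32°C (parcel warmer than environment)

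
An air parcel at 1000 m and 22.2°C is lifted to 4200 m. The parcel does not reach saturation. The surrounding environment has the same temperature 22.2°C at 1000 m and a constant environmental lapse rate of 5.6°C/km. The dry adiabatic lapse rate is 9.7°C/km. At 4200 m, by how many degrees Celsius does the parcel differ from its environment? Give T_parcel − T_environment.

Parcel:
  From 1000 m to 4200 m (dry): cools by 9.7 × 3.2 = 31.04°C, giving -8.84°C.
Environment:
  From 1000 m to 4200 m (environment): cools by 5.6 × 3.2 = 17.92°C, giving 4.28°C.
T_parcel − T_env = -8.84 − 4.28 = -13.12°C

-13.12°C (parcel cooler than environment)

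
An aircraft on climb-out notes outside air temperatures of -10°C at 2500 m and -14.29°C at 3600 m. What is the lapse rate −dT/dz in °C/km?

3.9°C/km

Γ = −ΔT/Δz = (-10 − (-14.29)) / (3600 − 2500) m
  = 4.29°C / 1.1 km = 3.9°C/km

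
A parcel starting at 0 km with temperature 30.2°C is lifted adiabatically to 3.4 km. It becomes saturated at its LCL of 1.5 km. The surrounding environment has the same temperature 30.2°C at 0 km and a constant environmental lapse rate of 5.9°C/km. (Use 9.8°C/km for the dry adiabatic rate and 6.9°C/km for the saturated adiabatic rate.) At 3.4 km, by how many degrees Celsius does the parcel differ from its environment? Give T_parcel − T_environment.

Parcel:
  From 0 m to 1500 m (dry): cools by 9.8 × 1.5 = 14.7°C, giving 15.5°C.
  From 1500 m to 3400 m (saturated): cools by 6.9 × 1.9 = 13.11°C, giving 2.39°C.
Environment:
  From 0 m to 3400 m (environment): cools by 5.9 × 3.4 = 20.06°C, giving 10.14°C.
T_parcel − T_env = 2.39 − 10.14 = -7.75°C

-7.75°C (parcel cooler than environment)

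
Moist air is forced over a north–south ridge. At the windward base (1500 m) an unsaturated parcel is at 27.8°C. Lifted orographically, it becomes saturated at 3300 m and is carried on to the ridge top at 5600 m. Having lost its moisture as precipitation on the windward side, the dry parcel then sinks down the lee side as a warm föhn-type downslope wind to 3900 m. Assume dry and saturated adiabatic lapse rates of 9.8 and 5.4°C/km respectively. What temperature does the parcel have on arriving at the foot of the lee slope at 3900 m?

14.4°C

1500–3300 m, dry: Δz = 1.8 km ⇒ ΔT = -17.64°C; T = 10.16°C
3300–5600 m, saturated: Δz = 2.3 km ⇒ ΔT = -12.42°C; T = -2.26°C
5600–3900 m, dry descent: Δz = 1.7 km ⇒ ΔT = +16.66°C; T = 14.4°C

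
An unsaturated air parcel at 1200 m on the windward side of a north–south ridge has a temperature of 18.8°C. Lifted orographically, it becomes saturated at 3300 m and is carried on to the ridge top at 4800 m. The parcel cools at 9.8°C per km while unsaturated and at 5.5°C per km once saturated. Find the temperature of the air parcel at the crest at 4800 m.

1200–3300 m, dry: Δz = 2.1 km ⇒ ΔT = -20.58°C; T = -1.78°C
3300–4800 m, saturated: Δz = 1.5 km ⇒ ΔT = -8.25°C; T = -10.03°C

-10.03°C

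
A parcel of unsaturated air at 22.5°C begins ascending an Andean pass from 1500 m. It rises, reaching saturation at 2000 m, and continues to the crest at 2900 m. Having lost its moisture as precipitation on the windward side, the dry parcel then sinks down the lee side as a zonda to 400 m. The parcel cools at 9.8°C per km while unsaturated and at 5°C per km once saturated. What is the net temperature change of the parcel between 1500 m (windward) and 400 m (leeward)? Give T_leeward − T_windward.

Dry to 2000 m: -9.8 × 0.5 km = -4.9°C, so T = 17.6°C.
Saturated to 2900 m: -5 × 0.9 km = -4.5°C, so T = 13.1°C.
Dry descent to 400 m: +9.8 × 2.5 km = +24.5°C, so T = 37.6°C.
Net change vs windward start: 37.6 − 22.5 = +15.1°C

+15.1°C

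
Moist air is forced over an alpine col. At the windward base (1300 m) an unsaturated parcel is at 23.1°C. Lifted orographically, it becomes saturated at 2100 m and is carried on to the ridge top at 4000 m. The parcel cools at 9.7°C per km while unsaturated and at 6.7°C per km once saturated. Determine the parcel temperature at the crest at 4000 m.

2.61°C

From 1300 m to 2100 m (dry): cools by 9.7 × 0.8 = 7.76°C, giving 15.34°C.
From 2100 m to 4000 m (saturated): cools by 6.7 × 1.9 = 12.73°C, giving 2.61°C.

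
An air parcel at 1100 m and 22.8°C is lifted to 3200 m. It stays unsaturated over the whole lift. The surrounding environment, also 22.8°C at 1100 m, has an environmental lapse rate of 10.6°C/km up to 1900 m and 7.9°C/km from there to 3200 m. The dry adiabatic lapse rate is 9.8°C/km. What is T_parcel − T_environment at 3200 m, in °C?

Parcel:
  1100–3200 m, dry: Δz = 2.1 km ⇒ ΔT = -20.58°C; T = 2.22°C
Environment:
  1100–1900 m, environment, lower layer: Δz = 0.8 km ⇒ ΔT = -8.48°C; T = 14.32°C
  1900–3200 m, environment, upper layer: Δz = 1.3 km ⇒ ΔT = -10.27°C; T = 4.05°C
T_parcel − T_env = 2.22 − 4.05 = -1.83°C

-1.83°C (parcel cooler than environment)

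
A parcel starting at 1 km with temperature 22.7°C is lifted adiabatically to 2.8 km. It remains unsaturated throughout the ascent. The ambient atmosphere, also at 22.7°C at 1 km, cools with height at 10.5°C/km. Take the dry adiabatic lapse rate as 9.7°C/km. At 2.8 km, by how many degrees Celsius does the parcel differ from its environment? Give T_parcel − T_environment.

Parcel:
  From 1000 m to 2800 m (dry): cools by 9.7 × 1.8 = 17.46°C, giving 5.24°C.
Environment:
  From 1000 m to 2800 m (environment): cools by 10.5 × 1.8 = 18.9°C, giving 3.8°C.
T_parcel − T_env = 5.24 − 3.8 = +1.44°C

+1.44°C (parcel warmer than environment)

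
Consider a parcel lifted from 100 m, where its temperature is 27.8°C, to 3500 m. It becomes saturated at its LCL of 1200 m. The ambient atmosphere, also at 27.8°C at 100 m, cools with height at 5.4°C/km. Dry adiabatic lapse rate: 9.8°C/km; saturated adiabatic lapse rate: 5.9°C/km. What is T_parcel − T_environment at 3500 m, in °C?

Parcel:
  From 100 m to 1200 m (dry): cools by 9.8 × 1.1 = 10.78°C, giving 17.02°C.
  From 1200 m to 3500 m (saturated): cools by 5.9 × 2.3 = 13.57°C, giving 3.45°C.
Environment:
  From 100 m to 3500 m (environment): cools by 5.4 × 3.4 = 18.36°C, giving 9.44°C.
T_parcel − T_env = 3.45 − 9.44 = -5.99°C

-5.99°C (parcel cooler than environment)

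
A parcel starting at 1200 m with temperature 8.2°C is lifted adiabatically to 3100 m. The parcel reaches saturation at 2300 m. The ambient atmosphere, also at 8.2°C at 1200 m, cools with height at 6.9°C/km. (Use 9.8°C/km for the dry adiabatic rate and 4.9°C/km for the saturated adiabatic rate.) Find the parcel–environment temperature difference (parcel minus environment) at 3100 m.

-1.59°C (parcel cooler than environment)

Parcel:
  1200 → 2300 m (dry, 9.8°C/km): ΔT = -9.8 × 1.1 = -10.78°C → T = -2.58°C
  2300 → 3100 m (saturated, 4.9°C/km): ΔT = -4.9 × 0.8 = -3.92°C → T = -6.5°C
Environment:
  1200 → 3100 m (environment, 6.9°C/km): ΔT = -6.9 × 1.9 = -13.11°C → T = -4.91°C
T_parcel − T_env = -6.5 − (-4.91) = -1.59°C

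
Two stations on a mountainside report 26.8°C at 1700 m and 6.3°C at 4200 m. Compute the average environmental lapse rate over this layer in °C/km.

Γ = −ΔT/Δz = (26.8 − 6.3) / (4200 − 1700) m
  = 20.5°C / 2.5 km = 8.2°C/km

8.2°C/km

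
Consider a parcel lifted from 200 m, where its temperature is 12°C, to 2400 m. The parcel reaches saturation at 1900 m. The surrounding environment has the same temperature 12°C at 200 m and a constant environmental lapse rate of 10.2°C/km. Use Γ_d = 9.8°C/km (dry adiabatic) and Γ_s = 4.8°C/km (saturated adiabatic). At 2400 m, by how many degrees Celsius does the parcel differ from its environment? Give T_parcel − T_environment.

Parcel:
  200–1900 m, dry: Δz = 1.7 km ⇒ ΔT = -16.66°C; T = -4.66°C
  1900–2400 m, saturated: Δz = 0.5 km ⇒ ΔT = -2.4°C; T = -7.06°C
Environment:
  200–2400 m, environment: Δz = 2.2 km ⇒ ΔT = -22.44°C; T = -10.44°C
T_parcel − T_env = -7.06 − (-10.44) = +3.38°C

+3.38°C (parcel warmer than environment)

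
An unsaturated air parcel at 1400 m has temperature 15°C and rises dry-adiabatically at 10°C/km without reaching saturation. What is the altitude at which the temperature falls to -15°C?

4400 m

Height above start = (15 − (-15)) / 10 = 3 km
Altitude = 1400 m + 3000 m = 4400 m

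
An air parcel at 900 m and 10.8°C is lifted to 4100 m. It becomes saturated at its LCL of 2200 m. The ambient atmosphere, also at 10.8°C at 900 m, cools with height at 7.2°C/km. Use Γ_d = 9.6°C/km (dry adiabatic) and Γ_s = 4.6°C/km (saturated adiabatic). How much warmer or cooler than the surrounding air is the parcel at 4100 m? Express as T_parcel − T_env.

+1.82°C (parcel warmer than environment)

Parcel:
  900–2200 m, dry: Δz = 1.3 km ⇒ ΔT = -12.48°C; T = -1.68°C
  2200–4100 m, saturated: Δz = 1.9 km ⇒ ΔT = -8.74°C; T = -10.42°C
Environment:
  900–4100 m, environment: Δz = 3.2 km ⇒ ΔT = -23.04°C; T = -12.24°C
T_parcel − T_env = -10.42 − (-12.24) = +1.82°C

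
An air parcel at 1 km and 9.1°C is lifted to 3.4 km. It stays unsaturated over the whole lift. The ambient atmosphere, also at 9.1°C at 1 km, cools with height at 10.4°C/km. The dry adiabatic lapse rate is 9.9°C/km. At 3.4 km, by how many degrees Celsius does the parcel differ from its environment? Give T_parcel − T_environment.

+1.2°C (parcel warmer than environment)

Parcel:
  From 1000 m to 3400 m (dry): cools by 9.9 × 2.4 = 23.76°C, giving -14.66°C.
Environment:
  From 1000 m to 3400 m (environment): cools by 10.4 × 2.4 = 24.96°C, giving -15.86°C.
T_parcel − T_env = -14.66 − (-15.86) = +1.2°C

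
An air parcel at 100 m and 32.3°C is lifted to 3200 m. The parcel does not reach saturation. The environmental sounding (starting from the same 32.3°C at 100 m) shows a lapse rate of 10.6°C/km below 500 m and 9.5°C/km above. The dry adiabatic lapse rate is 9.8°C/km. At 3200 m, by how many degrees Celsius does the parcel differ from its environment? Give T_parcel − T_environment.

-0.49°C (parcel cooler than environment)

Parcel:
  Dry to 3200 m: -9.8 × 3.1 km = -30.38°C, so T = 1.92°C.
Environment:
  Environment, lower layer to 500 m: -10.6 × 0.4 km = -4.24°C, so T = 28.06°C.
  Environment, upper layer to 3200 m: -9.5 × 2.7 km = -25.65°C, so T = 2.41°C.
T_parcel − T_env = 1.92 − 2.41 = -0.49°C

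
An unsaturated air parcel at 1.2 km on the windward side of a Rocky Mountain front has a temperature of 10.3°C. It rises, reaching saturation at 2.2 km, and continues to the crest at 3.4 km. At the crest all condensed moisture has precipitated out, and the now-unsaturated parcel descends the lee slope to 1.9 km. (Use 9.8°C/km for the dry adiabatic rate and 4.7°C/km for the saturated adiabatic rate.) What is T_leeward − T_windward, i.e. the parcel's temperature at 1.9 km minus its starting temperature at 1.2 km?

-0.74°C

Dry to 2200 m: -9.8 × 1 km = -9.8°C, so T = 0.5°C.
Saturated to 3400 m: -4.7 × 1.2 km = -5.64°C, so T = -5.14°C.
Dry descent to 1900 m: +9.8 × 1.5 km = +14.7°C, so T = 9.56°C.
Net change vs windward start: 9.56 − 10.3 = -0.74°C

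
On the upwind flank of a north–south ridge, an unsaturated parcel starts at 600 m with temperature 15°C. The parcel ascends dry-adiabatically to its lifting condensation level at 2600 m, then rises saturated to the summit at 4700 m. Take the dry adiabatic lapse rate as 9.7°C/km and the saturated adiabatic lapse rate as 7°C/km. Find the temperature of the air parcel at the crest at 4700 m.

-19.1°C

600–2600 m, dry: Δz = 2 km ⇒ ΔT = -19.4°C; T = -4.4°C
2600–4700 m, saturated: Δz = 2.1 km ⇒ ΔT = -14.7°C; T = -19.1°C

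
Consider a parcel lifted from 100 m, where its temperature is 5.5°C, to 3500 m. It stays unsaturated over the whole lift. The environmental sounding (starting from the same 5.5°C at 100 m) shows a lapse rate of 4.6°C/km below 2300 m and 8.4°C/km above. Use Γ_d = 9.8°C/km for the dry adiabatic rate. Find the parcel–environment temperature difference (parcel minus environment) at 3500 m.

Parcel:
  100 → 3500 m (dry, 9.8°C/km): ΔT = -9.8 × 3.4 = -33.32°C → T = -27.82°C
Environment:
  100 → 2300 m (environment, lower layer, 4.6°C/km): ΔT = -4.6 × 2.2 = -10.12°C → T = -4.62°C
  2300 → 3500 m (environment, upper layer, 8.4°C/km): ΔT = -8.4 × 1.2 = -10.08°C → T = -14.7°C
T_parcel − T_env = -27.82 − (-14.7) = -13.12°C

-13.12°C (parcel cooler than environment)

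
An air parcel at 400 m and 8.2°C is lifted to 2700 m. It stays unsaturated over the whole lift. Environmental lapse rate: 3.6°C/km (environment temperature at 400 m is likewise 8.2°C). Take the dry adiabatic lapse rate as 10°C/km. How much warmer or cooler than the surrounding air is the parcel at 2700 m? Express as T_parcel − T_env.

-14.72°C (parcel cooler than environment)

Parcel:
  From 400 m to 2700 m (dry): cools by 10 × 2.3 = 23°C, giving -14.8°C.
Environment:
  From 400 m to 2700 m (environment): cools by 3.6 × 2.3 = 8.28°C, giving -0.08°C.
T_parcel − T_env = -14.8 − (-0.08) = -14.72°C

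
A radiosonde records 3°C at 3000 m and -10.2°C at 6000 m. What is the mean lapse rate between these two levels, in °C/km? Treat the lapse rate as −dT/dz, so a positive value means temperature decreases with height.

4.4°C/km

Γ = −ΔT/Δz = (3 − (-10.2)) / (6000 − 3000) m
  = 13.2°C / 3 km = 4.4°C/km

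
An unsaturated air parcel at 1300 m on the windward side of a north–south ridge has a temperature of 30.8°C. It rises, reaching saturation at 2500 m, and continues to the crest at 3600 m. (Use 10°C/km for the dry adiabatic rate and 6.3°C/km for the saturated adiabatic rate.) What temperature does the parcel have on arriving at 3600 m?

1300 → 2500 m (dry, 10°C/km): ΔT = -10 × 1.2 = -12°C → T = 18.8°C
2500 → 3600 m (saturated, 6.3°C/km): ΔT = -6.3 × 1.1 = -6.93°C → T = 11.87°C

11.87°C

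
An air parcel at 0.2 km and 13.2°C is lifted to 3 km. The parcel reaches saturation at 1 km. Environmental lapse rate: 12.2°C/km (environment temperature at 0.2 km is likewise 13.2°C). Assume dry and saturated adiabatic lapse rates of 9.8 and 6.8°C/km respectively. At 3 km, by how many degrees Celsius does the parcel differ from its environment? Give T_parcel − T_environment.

+12.72°C (parcel warmer than environment)

Parcel:
  200–1000 m, dry: Δz = 0.8 km ⇒ ΔT = -7.84°C; T = 5.36°C
  1000–3000 m, saturated: Δz = 2 km ⇒ ΔT = -13.6°C; T = -8.24°C
Environment:
  200–3000 m, environment: Δz = 2.8 km ⇒ ΔT = -34.16°C; T = -20.96°C
T_parcel − T_env = -8.24 − (-20.96) = +12.72°C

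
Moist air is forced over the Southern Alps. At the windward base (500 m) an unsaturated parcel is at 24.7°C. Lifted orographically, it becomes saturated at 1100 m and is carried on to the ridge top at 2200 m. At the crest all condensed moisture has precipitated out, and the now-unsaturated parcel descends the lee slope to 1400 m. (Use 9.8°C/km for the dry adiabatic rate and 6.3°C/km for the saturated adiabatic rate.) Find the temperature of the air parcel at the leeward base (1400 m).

19.73°C

Dry to 1100 m: -9.8 × 0.6 km = -5.88°C, so T = 18.82°C.
Saturated to 2200 m: -6.3 × 1.1 km = -6.93°C, so T = 11.89°C.
Dry descent to 1400 m: +9.8 × 0.8 km = +7.84°C, so T = 19.73°C.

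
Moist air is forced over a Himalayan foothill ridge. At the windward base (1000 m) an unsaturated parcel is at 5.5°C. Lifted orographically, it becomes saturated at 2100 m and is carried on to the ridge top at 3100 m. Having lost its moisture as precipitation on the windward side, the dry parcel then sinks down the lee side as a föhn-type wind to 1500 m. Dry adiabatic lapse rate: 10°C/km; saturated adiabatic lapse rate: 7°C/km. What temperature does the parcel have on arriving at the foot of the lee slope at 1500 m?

Dry to 2100 m: -10 × 1.1 km = -11°C, so T = -5.5°C.
Saturated to 3100 m: -7 × 1 km = -7°C, so T = -12.5°C.
Dry descent to 1500 m: +10 × 1.6 km = +16°C, so T = 3.5°C.

3.5°C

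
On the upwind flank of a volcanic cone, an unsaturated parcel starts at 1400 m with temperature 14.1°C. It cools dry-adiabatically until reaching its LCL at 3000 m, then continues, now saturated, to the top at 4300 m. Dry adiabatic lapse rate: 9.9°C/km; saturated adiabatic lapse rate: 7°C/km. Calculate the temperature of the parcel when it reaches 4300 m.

-10.84°C

1400 → 3000 m (dry, 9.9°C/km): ΔT = -9.9 × 1.6 = -15.84°C → T = -1.74°C
3000 → 4300 m (saturated, 7°C/km): ΔT = -7 × 1.3 = -9.1°C → T = -10.84°C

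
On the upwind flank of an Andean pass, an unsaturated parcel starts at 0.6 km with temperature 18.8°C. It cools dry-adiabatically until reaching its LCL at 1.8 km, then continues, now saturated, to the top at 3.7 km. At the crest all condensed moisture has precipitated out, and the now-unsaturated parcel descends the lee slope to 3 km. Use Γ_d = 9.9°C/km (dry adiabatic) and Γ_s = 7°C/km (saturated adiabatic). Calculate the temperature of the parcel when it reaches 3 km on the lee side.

0.55°C

From 600 m to 1800 m (dry): cools by 9.9 × 1.2 = 11.88°C, giving 6.92°C.
From 1800 m to 3700 m (saturated): cools by 7 × 1.9 = 13.3°C, giving -6.38°C.
From 3700 m to 3000 m (dry descent): warms by 9.9 × 0.7 = 6.93°C, giving 0.55°C.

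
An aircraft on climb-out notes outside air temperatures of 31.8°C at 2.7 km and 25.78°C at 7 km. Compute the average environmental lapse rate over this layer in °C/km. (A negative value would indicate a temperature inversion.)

Γ = −ΔT/Δz = (31.8 − 25.78) / (7000 − 2700) m
  = 6.02°C / 4.3 km = 1.4°C/km

1.4°C/km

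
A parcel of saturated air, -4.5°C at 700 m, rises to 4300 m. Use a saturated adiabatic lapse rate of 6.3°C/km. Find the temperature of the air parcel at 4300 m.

From 700 m to 4300 m (saturated adiabatic): cools by 6.3 × 3.6 = 22.68°C, giving -27.18°C.

-27.18°C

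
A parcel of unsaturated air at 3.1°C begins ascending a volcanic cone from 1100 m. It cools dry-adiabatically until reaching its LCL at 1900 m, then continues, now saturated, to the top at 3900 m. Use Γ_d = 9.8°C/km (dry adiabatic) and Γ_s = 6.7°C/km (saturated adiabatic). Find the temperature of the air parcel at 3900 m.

-18.14°C

1100–1900 m, dry: Δz = 0.8 km ⇒ ΔT = -7.84°C; T = -4.74°C
1900–3900 m, saturated: Δz = 2 km ⇒ ΔT = -13.4°C; T = -18.14°C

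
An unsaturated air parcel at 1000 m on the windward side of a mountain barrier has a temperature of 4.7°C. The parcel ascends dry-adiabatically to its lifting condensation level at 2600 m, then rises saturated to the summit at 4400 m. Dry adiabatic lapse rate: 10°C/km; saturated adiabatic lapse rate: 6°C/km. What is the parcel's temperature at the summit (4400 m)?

1000 → 2600 m (dry, 10°C/km): ΔT = -10 × 1.6 = -16°C → T = -11.3°C
2600 → 4400 m (saturated, 6°C/km): ΔT = -6 × 1.8 = -10.8°C → T = -22.1°C

-22.1°C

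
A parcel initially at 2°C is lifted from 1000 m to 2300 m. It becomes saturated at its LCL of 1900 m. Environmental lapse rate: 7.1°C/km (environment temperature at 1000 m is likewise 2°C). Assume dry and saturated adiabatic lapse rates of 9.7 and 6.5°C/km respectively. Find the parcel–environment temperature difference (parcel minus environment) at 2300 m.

-2.1°C (parcel cooler than environment)

Parcel:
  1000–1900 m, dry: Δz = 0.9 km ⇒ ΔT = -8.73°C; T = -6.73°C
  1900–2300 m, saturated: Δz = 0.4 km ⇒ ΔT = -2.6°C; T = -9.33°C
Environment:
  1000–2300 m, environment: Δz = 1.3 km ⇒ ΔT = -9.23°C; T = -7.23°C
T_parcel − T_env = -9.33 − (-7.23) = -2.1°C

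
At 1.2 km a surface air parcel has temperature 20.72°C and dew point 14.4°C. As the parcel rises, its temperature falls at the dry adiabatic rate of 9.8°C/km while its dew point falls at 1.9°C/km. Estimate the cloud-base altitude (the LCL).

T and T_d converge at 9.8 − 1.9 = 7.9°C per km
Height above start = (20.72 − 14.4) / 7.9 = 0.8 km
LCL altitude = 1200 m + 800 m = 2000 m

2 km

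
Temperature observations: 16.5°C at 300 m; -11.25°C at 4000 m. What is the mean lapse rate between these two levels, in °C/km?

Γ = −ΔT/Δz = (16.5 − (-11.25)) / (4000 − 300) m
  = 27.75°C / 3.7 km = 7.5°C/km

7.5°C/km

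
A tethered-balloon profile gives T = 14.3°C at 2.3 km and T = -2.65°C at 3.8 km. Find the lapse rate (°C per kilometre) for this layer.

11.3°C/km

Γ = −ΔT/Δz = (14.3 − (-2.65)) / (3800 − 2300) m
  = 16.95°C / 1.5 km = 11.3°C/km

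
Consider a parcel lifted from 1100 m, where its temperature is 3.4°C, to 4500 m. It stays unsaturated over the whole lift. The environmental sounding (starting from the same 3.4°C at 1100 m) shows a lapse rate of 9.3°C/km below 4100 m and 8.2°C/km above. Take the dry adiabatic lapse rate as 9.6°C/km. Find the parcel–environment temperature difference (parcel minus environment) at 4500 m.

Parcel:
  1100–4500 m, dry: Δz = 3.4 km ⇒ ΔT = -32.64°C; T = -29.24°C
Environment:
  1100–4100 m, environment, lower layer: Δz = 3 km ⇒ ΔT = -27.9°C; T = -24.5°C
  4100–4500 m, environment, upper layer: Δz = 0.4 km ⇒ ΔT = -3.28°C; T = -27.78°C
T_parcel − T_env = -29.24 − (-27.78) = -1.46°C

-1.46°C (parcel cooler than environment)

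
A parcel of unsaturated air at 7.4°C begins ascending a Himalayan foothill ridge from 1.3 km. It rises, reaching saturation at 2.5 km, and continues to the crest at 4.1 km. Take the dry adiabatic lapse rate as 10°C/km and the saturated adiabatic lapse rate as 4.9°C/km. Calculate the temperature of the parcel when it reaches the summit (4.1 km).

1300 → 2500 m (dry, 10°C/km): ΔT = -10 × 1.2 = -12°C → T = -4.6°C
2500 → 4100 m (saturated, 4.9°C/km): ΔT = -4.9 × 1.6 = -7.84°C → T = -12.44°C

-12.44°C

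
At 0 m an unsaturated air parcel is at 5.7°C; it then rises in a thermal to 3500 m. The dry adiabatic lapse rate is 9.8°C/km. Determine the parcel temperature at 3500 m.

-28.6°C

0 → 3500 m (dry adiabatic, 9.8°C/km): ΔT = -9.8 × 3.5 = -34.3°C → T = -28.6°C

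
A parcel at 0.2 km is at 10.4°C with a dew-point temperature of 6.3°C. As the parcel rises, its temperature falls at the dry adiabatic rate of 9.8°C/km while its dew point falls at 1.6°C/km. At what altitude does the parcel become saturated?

0.7 km

T and T_d converge at 9.8 − 1.6 = 8.2°C per km
Height above start = (10.4 − 6.3) / 8.2 = 0.5 km
LCL altitude = 200 m + 500 m = 700 m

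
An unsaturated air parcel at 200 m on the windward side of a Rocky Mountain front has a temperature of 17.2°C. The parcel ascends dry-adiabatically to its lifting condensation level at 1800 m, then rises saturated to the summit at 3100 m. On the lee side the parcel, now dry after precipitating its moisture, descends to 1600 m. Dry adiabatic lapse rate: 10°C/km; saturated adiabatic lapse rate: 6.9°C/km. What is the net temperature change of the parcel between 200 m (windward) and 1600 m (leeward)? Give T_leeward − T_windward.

-9.97°C

200 → 1800 m (dry, 10°C/km): ΔT = -10 × 1.6 = -16°C → T = 1.2°C
1800 → 3100 m (saturated, 6.9°C/km): ΔT = -6.9 × 1.3 = -8.97°C → T = -7.77°C
3100 → 1600 m (dry descent, 10°C/km): ΔT = +10 × 1.5 = +15°C → T = 7.23°C
Net change vs windward start: 7.23 − 17.2 = -9.97°C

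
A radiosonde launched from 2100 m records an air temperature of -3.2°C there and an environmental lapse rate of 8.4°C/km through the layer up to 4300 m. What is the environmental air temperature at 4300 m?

-21.68°C

From 2100 m to 4300 m (environmental): cools by 8.4 × 2.2 = 18.48°C, giving -21.68°C.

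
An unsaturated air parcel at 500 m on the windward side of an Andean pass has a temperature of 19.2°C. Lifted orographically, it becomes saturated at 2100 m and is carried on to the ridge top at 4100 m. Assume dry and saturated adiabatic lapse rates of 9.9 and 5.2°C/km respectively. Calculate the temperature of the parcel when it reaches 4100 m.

500–2100 m, dry: Δz = 1.6 km ⇒ ΔT = -15.84°C; T = 3.36°C
2100–4100 m, saturated: Δz = 2 km ⇒ ΔT = -10.4°C; T = -7.04°C

-7.04°C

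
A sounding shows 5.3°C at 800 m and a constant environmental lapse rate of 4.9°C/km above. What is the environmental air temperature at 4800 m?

-14.3°C

800 → 4800 m (environmental, 4.9°C/km): ΔT = -4.9 × 4 = -19.6°C → T = -14.3°C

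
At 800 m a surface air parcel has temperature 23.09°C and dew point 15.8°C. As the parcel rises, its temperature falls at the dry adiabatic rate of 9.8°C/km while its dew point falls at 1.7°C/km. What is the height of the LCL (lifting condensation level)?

1700 m

T and T_d converge at 9.8 − 1.7 = 8.1°C per km
Height above start = (23.09 − 15.8) / 8.1 = 0.9 km
LCL altitude = 800 m + 900 m = 1700 m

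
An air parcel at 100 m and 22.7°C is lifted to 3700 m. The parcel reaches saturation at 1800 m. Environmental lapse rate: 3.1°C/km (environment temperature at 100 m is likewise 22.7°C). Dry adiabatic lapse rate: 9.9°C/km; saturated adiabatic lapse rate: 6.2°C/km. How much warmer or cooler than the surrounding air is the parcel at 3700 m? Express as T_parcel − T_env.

Parcel:
  Dry to 1800 m: -9.9 × 1.7 km = -16.83°C, so T = 5.87°C.
  Saturated to 3700 m: -6.2 × 1.9 km = -11.78°C, so T = -5.91°C.
Environment:
  Environment to 3700 m: -3.1 × 3.6 km = -11.16°C, so T = 11.54°C.
T_parcel − T_env = -5.91 − 11.54 = -17.45°C

-17.45°C (parcel cooler than environment)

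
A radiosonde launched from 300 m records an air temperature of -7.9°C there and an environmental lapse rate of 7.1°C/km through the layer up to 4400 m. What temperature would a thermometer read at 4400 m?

-37.01°C

Environmental to 4400 m: -7.1 × 4.1 km = -29.11°C, so T = -37.01°C.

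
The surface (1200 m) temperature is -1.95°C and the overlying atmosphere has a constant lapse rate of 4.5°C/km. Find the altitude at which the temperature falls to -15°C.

4100 m

Height above start = (-1.95 − (-15)) / 4.5 = 2.9 km
Altitude = 1200 m + 2900 m = 4100 m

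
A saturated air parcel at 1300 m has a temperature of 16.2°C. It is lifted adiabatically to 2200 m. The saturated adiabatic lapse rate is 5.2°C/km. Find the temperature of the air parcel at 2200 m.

11.52°C

1300–2200 m, saturated adiabatic: Δz = 0.9 km ⇒ ΔT = -4.68°C; T = 11.52°C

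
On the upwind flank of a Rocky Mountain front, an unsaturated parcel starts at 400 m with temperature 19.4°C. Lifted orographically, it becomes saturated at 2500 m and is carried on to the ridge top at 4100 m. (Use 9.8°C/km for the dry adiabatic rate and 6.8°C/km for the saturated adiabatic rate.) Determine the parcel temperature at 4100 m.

400 → 2500 m (dry, 9.8°C/km): ΔT = -9.8 × 2.1 = -20.58°C → T = -1.18°C
2500 → 4100 m (saturated, 6.8°C/km): ΔT = -6.8 × 1.6 = -10.88°C → T = -12.06°C

-12.06°C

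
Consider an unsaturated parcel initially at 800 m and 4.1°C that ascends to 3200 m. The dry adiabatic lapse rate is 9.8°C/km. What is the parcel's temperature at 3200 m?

-19.42°C

Dry adiabatic to 3200 m: -9.8 × 2.4 km = -23.52°C, so T = -19.42°C.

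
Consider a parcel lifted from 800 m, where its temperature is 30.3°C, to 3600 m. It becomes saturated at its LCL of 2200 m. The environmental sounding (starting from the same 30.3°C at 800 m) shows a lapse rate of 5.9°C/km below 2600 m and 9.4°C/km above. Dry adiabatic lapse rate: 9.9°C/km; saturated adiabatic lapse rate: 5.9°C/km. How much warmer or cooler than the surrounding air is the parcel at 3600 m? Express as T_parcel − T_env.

Parcel:
  Dry to 2200 m: -9.9 × 1.4 km = -13.86°C, so T = 16.44°C.
  Saturated to 3600 m: -5.9 × 1.4 km = -8.26°C, so T = 8.18°C.
Environment:
  Environment, lower layer to 2600 m: -5.9 × 1.8 km = -10.62°C, so T = 19.68°C.
  Environment, upper layer to 3600 m: -9.4 × 1 km = -9.4°C, so T = 10.28°C.
T_parcel − T_env = 8.18 − 10.28 = -2.1°C

-2.1°C (parcel cooler than environment)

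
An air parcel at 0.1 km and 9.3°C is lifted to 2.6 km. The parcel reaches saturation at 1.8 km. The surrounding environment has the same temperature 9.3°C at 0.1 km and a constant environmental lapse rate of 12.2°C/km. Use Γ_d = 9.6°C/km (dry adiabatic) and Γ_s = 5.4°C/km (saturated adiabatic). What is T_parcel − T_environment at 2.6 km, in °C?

+9.86°C (parcel warmer than environment)

Parcel:
  Dry to 1800 m: -9.6 × 1.7 km = -16.32°C, so T = -7.02°C.
  Saturated to 2600 m: -5.4 × 0.8 km = -4.32°C, so T = -11.34°C.
Environment:
  Environment to 2600 m: -12.2 × 2.5 km = -30.5°C, so T = -21.2°C.
T_parcel − T_env = -11.34 − (-21.2) = +9.86°C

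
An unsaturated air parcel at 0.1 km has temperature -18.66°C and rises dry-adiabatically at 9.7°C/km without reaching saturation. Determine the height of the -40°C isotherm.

Height above start = (-18.66 − (-40)) / 9.7 = 2.2 km
Altitude = 100 m + 2200 m = 2300 m

2.3 km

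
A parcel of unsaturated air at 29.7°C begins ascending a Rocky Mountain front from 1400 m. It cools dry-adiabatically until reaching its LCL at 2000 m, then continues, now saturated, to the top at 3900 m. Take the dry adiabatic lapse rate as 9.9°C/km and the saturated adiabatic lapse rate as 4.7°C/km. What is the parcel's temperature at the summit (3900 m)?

1400 → 2000 m (dry, 9.9°C/km): ΔT = -9.9 × 0.6 = -5.94°C → T = 23.76°C
2000 → 3900 m (saturated, 4.7°C/km): ΔT = -4.7 × 1.9 = -8.93°C → T = 14.83°C

14.83°C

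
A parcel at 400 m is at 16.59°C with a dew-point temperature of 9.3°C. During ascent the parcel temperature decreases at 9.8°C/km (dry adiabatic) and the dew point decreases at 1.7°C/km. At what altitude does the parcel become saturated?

1300 m

T and T_d converge at 9.8 − 1.7 = 8.1°C per km
Height above start = (16.59 − 9.3) / 8.1 = 0.9 km
LCL altitude = 400 m + 900 m = 1300 m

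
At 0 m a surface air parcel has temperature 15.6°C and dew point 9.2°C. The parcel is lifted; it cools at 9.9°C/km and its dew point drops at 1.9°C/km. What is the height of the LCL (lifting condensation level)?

T and T_d converge at 9.9 − 1.9 = 8°C per km
Height above start = (15.6 − 9.2) / 8 = 0.8 km
LCL altitude = 0 m + 800 m = 800 m

800 m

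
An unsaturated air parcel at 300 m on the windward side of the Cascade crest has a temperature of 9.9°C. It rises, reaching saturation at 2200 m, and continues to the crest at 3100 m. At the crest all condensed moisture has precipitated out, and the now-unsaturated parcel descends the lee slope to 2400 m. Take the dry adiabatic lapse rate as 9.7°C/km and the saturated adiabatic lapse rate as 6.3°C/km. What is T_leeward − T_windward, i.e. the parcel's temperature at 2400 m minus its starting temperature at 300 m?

300 → 2200 m (dry, 9.7°C/km): ΔT = -9.7 × 1.9 = -18.43°C → T = -8.53°C
2200 → 3100 m (saturated, 6.3°C/km): ΔT = -6.3 × 0.9 = -5.67°C → T = -14.2°C
3100 → 2400 m (dry descent, 9.7°C/km): ΔT = +9.7 × 0.7 = +6.79°C → T = -7.41°C
Net change vs windward start: -7.41 − 9.9 = -17.31°C

-17.31°C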